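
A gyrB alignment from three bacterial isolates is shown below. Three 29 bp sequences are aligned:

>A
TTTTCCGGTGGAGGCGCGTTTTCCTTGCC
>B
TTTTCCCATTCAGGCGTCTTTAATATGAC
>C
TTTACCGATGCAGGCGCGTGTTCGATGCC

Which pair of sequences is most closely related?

A and C

A–B: 11/29 differ, p = 0.379, d = 0.529.
A–C: 6/29 differ, p = 0.207, d = 0.242.
B–C: 10/29 differ, p = 0.345, d = 0.462.
The smallest distance is between A and C.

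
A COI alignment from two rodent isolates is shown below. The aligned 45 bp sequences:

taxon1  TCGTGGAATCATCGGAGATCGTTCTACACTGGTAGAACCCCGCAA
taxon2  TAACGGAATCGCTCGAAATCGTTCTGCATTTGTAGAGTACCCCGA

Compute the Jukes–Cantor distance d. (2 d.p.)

0.48

The sequences differ at 16 of 45 sites, so p = 16/45 ≈ 0.355556.
d = −(3/4) ln(1 − 4p/3) = −0.75 ln(1 − 0.474075) = −0.75 ln(0.525925)
  = −0.75 × (-0.642597) = 0.481948 substitutions/site.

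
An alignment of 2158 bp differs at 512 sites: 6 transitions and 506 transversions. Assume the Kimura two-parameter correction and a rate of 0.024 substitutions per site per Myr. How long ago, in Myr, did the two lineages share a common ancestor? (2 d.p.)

6.16

P = 6/2158 ≈ 0.00278 and Q = 506/2158 ≈ 0.234476.
Under the Kimura two-parameter model, d = −½ ln(1 − 2P − Q) − ¼ ln(1 − 2Q).
1 − 2P − Q = 0.759964, giving −½ ln(0.759964) = 0.137242.
1 − 2Q = 0.531048, giving −¼ ln(0.531048) = 0.158226.
d = 0.137242 + 0.158226 = 0.295468.
Under a molecular clock d = 2μt, so t = d/(2μ) = 0.295468 / (2 × 0.024) = 6.16 Myr.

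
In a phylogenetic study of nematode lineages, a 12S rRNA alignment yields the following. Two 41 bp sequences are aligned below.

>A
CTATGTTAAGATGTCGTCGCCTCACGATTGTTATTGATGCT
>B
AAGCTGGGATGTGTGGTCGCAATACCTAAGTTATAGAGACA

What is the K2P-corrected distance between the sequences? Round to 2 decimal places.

Of 41 sites, 6 differences are transitions and 16 are transversions, so P = 6/41 ≈ 0.146341 and Q = 16/41 ≈ 0.390244.
Under the Kimura two-parameter model, d = −½ ln(1 − 2P − Q) − ¼ ln(1 − 2Q).
1 − 2P − Q = 0.317074, giving −½ ln(0.317074) = 0.574310.
1 − 2Q = 0.219512, giving −¼ ln(0.219512) = 0.379087.
d = 0.574310 + 0.379087 = 0.953397.

0.95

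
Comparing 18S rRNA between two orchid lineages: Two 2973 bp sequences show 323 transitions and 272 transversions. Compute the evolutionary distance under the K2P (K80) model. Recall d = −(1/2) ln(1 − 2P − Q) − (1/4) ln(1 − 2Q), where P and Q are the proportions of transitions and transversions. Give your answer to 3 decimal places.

P = 323/2973 ≈ 0.108644 and Q = 272/2973 ≈ 0.09149.
Under the Kimura two-parameter model, d = −½ ln(1 − 2P − Q) − ¼ ln(1 − 2Q).
1 − 2P − Q = 0.691222, giving −½ ln(0.691222) = 0.184647.
1 − 2Q = 0.81702, giving −¼ ln(0.81702) = 0.050523.
d = 0.184647 + 0.050523 = 0.235170.

0.235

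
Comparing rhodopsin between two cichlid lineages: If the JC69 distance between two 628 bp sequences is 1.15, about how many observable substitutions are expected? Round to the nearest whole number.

Invert JC69: p = (3/4)(1 − e^(−4d/3)) = 0.75 × (1 − e^(-1.533333)) = 0.75 × (1 − 0.215815) = 0.588139.
Expected differing sites = pL ≈ 0.588139 × 628 = 369.351292 ≈ 369.

369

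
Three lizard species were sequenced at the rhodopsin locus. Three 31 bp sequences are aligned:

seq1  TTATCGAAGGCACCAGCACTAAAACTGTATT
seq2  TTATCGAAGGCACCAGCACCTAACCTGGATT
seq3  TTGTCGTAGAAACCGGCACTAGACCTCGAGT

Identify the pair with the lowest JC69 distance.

seq1–seq2: 4/31 differ, p = 0.129, d = 0.142.
seq1–seq3: 10/31 differ, p = 0.323, d = 0.422.
seq2–seq3: 10/31 differ, p = 0.323, d = 0.422.
The smallest distance is between seq1 and seq2.

seq1 and seq2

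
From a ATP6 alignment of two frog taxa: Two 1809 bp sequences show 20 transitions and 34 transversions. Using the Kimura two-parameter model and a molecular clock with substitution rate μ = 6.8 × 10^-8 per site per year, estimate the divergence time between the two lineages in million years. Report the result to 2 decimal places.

0.22

P = 20/1809 ≈ 0.011056 and Q = 34/1809 ≈ 0.018795.
Under the Kimura two-parameter model, d = −½ ln(1 − 2P − Q) − ¼ ln(1 − 2Q).
1 − 2P − Q = 0.959093, giving −½ ln(0.959093) = 0.020884.
1 − 2Q = 0.96241, giving −¼ ln(0.96241) = 0.009579.
d = 0.020884 + 0.009579 = 0.030463.
Under a molecular clock d = 2μt, so t = d/(2μ) = 0.030463 / (2 × 6.8 × 10^-8) = 0.22 million years.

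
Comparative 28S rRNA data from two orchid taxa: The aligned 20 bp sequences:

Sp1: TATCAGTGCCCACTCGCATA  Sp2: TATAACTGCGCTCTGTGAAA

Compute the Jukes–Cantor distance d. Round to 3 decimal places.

0.572

The sequences differ at 8 of 20 sites (4, 6, 10, 12, 15, 16, 17, 19), so p = 8/20 = 0.4.
d = −(3/4) ln(1 − 4p/3) = −0.75 ln(1 − 0.533333) = −0.75 ln(0.466667)
  = −0.75 × (-0.762139) = 0.571604 substitutions/site.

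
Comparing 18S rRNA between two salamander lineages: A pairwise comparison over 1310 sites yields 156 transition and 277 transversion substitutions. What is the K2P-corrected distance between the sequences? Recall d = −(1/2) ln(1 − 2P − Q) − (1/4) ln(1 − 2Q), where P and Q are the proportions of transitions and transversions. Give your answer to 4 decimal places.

0.4360

P = 156/1310 ≈ 0.119084 and Q = 277/1310 ≈ 0.21145.
Under the Kimura two-parameter model, d = −½ ln(1 − 2P − Q) − ¼ ln(1 − 2Q).
1 − 2P − Q = 0.550382, giving −½ ln(0.550382) = 0.298571.
1 − 2Q = 0.5771, giving −¼ ln(0.5771) = 0.137435.
d = 0.298571 + 0.137435 = 0.436006.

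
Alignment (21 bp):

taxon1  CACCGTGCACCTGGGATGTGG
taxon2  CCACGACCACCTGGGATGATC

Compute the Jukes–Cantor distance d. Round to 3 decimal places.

0.441

The sequences differ at 7 of 21 sites (2, 3, 6, 7, 19, 20, 21), so p = 7/21 ≈ 0.333333.
d = −(3/4) ln(1 − 4p/3) = −0.75 ln(1 − 0.444444) = −0.75 ln(0.555556)
  = −0.75 × (-0.587786) = 0.440840 substitutions/site.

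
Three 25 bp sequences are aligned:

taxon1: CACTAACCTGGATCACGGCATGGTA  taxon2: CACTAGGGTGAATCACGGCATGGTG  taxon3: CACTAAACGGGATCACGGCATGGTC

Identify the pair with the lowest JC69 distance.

taxon1–taxon2: 5/25 differ, p = 0.200, d = 0.233.
taxon1–taxon3: 3/25 differ, p = 0.120, d = 0.131.
taxon2–taxon3: 6/25 differ, p = 0.240, d = 0.289.
The smallest distance is between taxon1 and taxon3.

taxon1 and taxon3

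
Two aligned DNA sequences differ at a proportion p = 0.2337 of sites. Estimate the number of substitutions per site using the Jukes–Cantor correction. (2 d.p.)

0.28

d = −(3/4) ln(1 − 4p/3) = −0.75 ln(1 − 0.3116) = −0.75 ln(0.6884)
  = −0.75 × (-0.373385) = 0.280039 substitutions/site.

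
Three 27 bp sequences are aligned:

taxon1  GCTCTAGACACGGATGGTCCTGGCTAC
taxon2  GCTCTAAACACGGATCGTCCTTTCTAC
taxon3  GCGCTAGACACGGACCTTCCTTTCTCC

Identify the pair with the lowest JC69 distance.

taxon1–taxon2: 4/27 differ, p = 0.148, d = 0.165.
taxon1–taxon3: 7/27 differ, p = 0.259, d = 0.318.
taxon2–taxon3: 5/27 differ, p = 0.185, d = 0.213.
The smallest distance is between taxon1 and taxon2.

taxon1 and taxon2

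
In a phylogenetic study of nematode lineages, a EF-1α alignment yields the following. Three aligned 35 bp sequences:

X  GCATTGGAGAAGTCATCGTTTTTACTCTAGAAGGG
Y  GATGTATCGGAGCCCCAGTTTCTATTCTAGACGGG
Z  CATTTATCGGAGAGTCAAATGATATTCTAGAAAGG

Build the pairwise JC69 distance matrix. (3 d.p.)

X–Y: 14/35 sites differ → p = 0.4, d = −0.75 ln(1 − 0.533333) = 0.571605 ≈ 0.572.
X–Z: 18/35 sites differ → p ≈ 0.514286, d = −0.75 ln(1 − 0.685715) = 0.868091 ≈ 0.868.
Y–Z: 11/35 sites differ → p ≈ 0.314286, d = −0.75 ln(1 − 0.419048) = 0.407315 ≈ 0.407.

d(X,Y) = 0.572, d(X,Z) = 0.868, d(Y,Z) = 0.407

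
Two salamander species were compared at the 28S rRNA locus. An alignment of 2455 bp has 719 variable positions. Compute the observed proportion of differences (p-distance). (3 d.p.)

p = 719/2455 = 0.292871… ≈ 0.293 (to 3 d.p.).

0.293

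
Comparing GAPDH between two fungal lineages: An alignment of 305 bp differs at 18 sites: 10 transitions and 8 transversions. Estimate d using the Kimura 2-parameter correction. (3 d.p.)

P = 10/305 ≈ 0.032787 and Q = 8/305 ≈ 0.02623.
Under the Kimura two-parameter model, d = −½ ln(1 − 2P − Q) − ¼ ln(1 − 2Q).
1 − 2P − Q = 0.908196, giving −½ ln(0.908196) = 0.048148.
1 − 2Q = 0.94754, giving −¼ ln(0.94754) = 0.013472.
d = 0.048148 + 0.013472 = 0.061620.

0.062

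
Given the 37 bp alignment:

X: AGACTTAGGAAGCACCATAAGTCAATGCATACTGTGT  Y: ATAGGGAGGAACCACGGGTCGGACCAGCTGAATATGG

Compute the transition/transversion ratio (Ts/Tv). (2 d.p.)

0.11

Transitions are A↔G and C↔T; transversions are all other mismatches.
Transitions: 2. Transversions: 18.
R = 2/18 = 0.111111… ≈ 0.11 (to 2 d.p.).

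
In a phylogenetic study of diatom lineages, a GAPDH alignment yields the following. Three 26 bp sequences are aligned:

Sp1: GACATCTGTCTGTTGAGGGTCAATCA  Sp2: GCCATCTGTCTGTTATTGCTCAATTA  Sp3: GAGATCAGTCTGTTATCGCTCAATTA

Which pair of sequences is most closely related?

Sp1–Sp2: 6/26 differ, p = 0.231, d = 0.276.
Sp1–Sp3: 7/26 differ, p = 0.269, d = 0.334.
Sp2–Sp3: 4/26 differ, p = 0.154, d = 0.172.
The smallest distance is between Sp2 and Sp3.

Sp2 and Sp3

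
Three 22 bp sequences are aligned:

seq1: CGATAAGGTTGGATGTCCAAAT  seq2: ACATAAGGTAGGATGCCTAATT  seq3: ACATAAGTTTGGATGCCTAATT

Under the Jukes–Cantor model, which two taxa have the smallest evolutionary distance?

seq1–seq2: 6/22 differ, p = 0.273, d = 0.339.
seq1–seq3: 6/22 differ, p = 0.273, d = 0.339.
seq2–seq3: 2/22 differ, p = 0.091, d = 0.097.
The smallest distance is between seq2 and seq3.

seq2 and seq3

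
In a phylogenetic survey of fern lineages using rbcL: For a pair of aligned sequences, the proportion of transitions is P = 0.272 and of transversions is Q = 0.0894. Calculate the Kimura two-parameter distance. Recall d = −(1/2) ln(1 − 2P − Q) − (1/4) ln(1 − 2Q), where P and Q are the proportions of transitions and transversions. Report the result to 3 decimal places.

Under the Kimura two-parameter model, d = −½ ln(1 − 2P − Q) − ¼ ln(1 − 2Q).
1 − 2P − Q = 0.3666, giving −½ ln(0.3666) = 0.501742.
1 − 2Q = 0.8212, giving −¼ ln(0.8212) = 0.049247.
d = 0.501742 + 0.049247 = 0.550989.

0.551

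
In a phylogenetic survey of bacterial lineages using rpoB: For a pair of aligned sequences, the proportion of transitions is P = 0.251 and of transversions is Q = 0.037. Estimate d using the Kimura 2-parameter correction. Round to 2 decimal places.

0.41

Under the Kimura two-parameter model, d = −½ ln(1 − 2P − Q) − ¼ ln(1 − 2Q).
1 − 2P − Q = 0.461, giving −½ ln(0.461) = 0.387179.
1 − 2Q = 0.926, giving −¼ ln(0.926) = 0.019220.
d = 0.387179 + 0.019220 = 0.406399.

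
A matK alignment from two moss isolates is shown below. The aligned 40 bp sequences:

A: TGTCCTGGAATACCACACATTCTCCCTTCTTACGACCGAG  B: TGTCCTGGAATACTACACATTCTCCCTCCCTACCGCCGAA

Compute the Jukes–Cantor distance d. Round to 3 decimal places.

The sequences differ at 6 of 40 sites (14, 28, 30, 34, 35, 40), so p = 6/40 = 0.15.
d = −(3/4) ln(1 − 4p/3) = −0.75 ln(1 − 0.2) = −0.75 ln(0.8)
  = −0.75 × (-0.223144) = 0.167358 substitutions/site.

0.167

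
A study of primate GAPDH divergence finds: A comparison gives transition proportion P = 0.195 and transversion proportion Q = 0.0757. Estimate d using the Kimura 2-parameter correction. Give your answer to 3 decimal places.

0.354

Under the Kimura two-parameter model, d = −½ ln(1 − 2P − Q) − ¼ ln(1 − 2Q).
1 − 2P − Q = 0.5343, giving −½ ln(0.5343) = 0.313399.
1 − 2Q = 0.8486, giving −¼ ln(0.8486) = 0.041042.
d = 0.313399 + 0.041042 = 0.354441.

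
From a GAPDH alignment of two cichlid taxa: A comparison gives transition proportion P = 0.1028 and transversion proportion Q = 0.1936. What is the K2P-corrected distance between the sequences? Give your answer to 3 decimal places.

Under the Kimura two-parameter model, d = −½ ln(1 − 2P − Q) − ¼ ln(1 − 2Q).
1 − 2P − Q = 0.6008, giving −½ ln(0.6008) = 0.254747.
1 − 2Q = 0.6128, giving −¼ ln(0.6128) = 0.122429.
d = 0.254747 + 0.122429 = 0.377176.

0.377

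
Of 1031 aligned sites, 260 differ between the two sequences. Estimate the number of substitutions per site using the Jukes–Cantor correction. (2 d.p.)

p = 260/1031 ≈ 0.252182.
d = −(3/4) ln(1 − 4p/3) = −0.75 ln(1 − 0.336243) = −0.75 ln(0.663757)
  = −0.75 × (-0.409839) = 0.307379 substitutions/site.

0.31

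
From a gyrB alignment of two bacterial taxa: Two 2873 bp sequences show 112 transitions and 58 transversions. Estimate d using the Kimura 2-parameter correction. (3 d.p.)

0.062

P = 112/2873 ≈ 0.038984 and Q = 58/2873 ≈ 0.020188.
Under the Kimura two-parameter model, d = −½ ln(1 − 2P − Q) − ¼ ln(1 − 2Q).
1 − 2P − Q = 0.901844, giving −½ ln(0.901844) = 0.051657.
1 − 2Q = 0.959624, giving −¼ ln(0.959624) = 0.010303.
d = 0.051657 + 0.010303 = 0.061960.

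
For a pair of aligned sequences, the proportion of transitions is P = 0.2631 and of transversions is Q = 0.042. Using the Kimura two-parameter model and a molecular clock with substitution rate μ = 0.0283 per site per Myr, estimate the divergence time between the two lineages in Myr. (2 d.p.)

Under the Kimura two-parameter model, d = −½ ln(1 − 2P − Q) − ¼ ln(1 − 2Q).
1 − 2P − Q = 0.4318, giving −½ ln(0.4318) = 0.419896.
1 − 2Q = 0.916, giving −¼ ln(0.916) = 0.021935.
d = 0.419896 + 0.021935 = 0.441831.
Under a molecular clock d = 2μt, so t = d/(2μ) = 0.441831 / (2 × 0.0283) = 7.81 Myr.

7.81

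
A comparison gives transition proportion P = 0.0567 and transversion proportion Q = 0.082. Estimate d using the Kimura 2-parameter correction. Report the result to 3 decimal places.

Under the Kimura two-parameter model, d = −½ ln(1 − 2P − Q) − ¼ ln(1 − 2Q).
1 − 2P − Q = 0.8046, giving −½ ln(0.8046) = 0.108705.
1 − 2Q = 0.836, giving −¼ ln(0.836) = 0.044782.
d = 0.108705 + 0.044782 = 0.153487.

0.153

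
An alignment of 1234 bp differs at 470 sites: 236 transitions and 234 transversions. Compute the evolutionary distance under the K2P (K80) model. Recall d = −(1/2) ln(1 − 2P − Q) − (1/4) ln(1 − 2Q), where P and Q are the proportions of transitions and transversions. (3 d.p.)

0.544

P = 236/1234 ≈ 0.191248 and Q = 234/1234 ≈ 0.189627.
Under the Kimura two-parameter model, d = −½ ln(1 − 2P − Q) − ¼ ln(1 − 2Q).
1 − 2P − Q = 0.427877, giving −½ ln(0.427877) = 0.424460.
1 − 2Q = 0.620746, giving −¼ ln(0.620746) = 0.119208.
d = 0.424460 + 0.119208 = 0.543668.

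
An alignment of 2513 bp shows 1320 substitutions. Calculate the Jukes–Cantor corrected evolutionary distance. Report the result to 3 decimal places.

0.904

p = 1320/2513 ≈ 0.525269.
d = −(3/4) ln(1 − 4p/3) = −0.75 ln(1 − 0.700359) = −0.75 ln(0.299641)
  = −0.75 × (-1.205170) = 0.903878 substitutions/site.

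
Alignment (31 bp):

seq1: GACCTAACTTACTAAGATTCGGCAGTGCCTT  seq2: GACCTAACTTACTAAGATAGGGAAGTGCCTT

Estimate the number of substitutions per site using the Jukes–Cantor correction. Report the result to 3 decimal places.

The sequences differ at 3 of 31 sites (19, 20, 23), so p = 3/31 ≈ 0.096774.
d = −(3/4) ln(1 − 4p/3) = −0.75 ln(1 − 0.129032) = −0.75 ln(0.870968)
  = −0.75 × (-0.138150) = 0.103613 substitutions/site.

0.104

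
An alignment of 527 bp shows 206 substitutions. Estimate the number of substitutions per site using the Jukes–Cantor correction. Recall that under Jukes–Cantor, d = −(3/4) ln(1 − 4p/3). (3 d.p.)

0.552

p = 206/527 ≈ 0.390892.
d = −(3/4) ln(1 − 4p/3) = −0.75 ln(1 − 0.521189) = −0.75 ln(0.478811)
  = −0.75 × (-0.736449) = 0.552337 substitutions/site.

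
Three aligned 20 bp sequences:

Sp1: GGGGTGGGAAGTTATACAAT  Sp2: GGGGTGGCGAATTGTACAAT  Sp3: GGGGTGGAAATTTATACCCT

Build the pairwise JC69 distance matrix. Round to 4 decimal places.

d(Sp1,Sp2) = 0.2326, d(Sp1,Sp3) = 0.2326, d(Sp2,Sp3) = 0.3831

Sp1–Sp2: 4/20 sites differ → p = 0.2, d = −0.75 ln(1 − 0.266667) = 0.232617 ≈ 0.2326.
Sp1–Sp3: 4/20 sites differ → p = 0.2, d = −0.75 ln(1 − 0.266667) = 0.232617 ≈ 0.2326.
Sp2–Sp3: 6/20 sites differ → p = 0.3, d = −0.75 ln(1 − 0.4) = 0.383119 ≈ 0.3831.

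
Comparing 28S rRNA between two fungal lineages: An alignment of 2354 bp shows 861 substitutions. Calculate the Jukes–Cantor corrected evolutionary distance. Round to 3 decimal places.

p = 861/2354 ≈ 0.36576.
d = −(3/4) ln(1 − 4p/3) = −0.75 ln(1 − 0.48768) = −0.75 ln(0.51232)
  = −0.75 × (-0.668806) = 0.501605 substitutions/site.

0.502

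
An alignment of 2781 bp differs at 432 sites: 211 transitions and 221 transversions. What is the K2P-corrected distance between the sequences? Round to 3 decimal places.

0.175

P = 211/2781 ≈ 0.075872 and Q = 221/2781 ≈ 0.079468.
Under the Kimura two-parameter model, d = −½ ln(1 − 2P − Q) − ¼ ln(1 − 2Q).
1 − 2P − Q = 0.768788, giving −½ ln(0.768788) = 0.131470.
1 − 2Q = 0.841064, giving −¼ ln(0.841064) = 0.043272.
d = 0.131470 + 0.043272 = 0.174742.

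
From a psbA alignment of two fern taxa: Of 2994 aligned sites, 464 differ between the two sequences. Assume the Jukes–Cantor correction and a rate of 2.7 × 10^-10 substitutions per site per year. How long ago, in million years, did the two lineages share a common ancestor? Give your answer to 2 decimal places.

321.49

p = 464/2994 ≈ 0.154977.
d = −(3/4) ln(1 − 4p/3) = −0.75 ln(1 − 0.206636) = −0.75 ln(0.793364)
  = −0.75 × (-0.231473) = 0.173605 substitutions/site.
Under a molecular clock d = 2μt, so t = d/(2μ) = 0.173605 / (2 × 2.7 × 10^-10) = 321.49 million years.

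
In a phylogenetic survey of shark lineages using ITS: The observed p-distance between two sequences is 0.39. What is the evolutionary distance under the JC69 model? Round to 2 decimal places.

0.55

d = −(3/4) ln(1 − 4p/3) = −0.75 ln(1 − 0.52) = −0.75 ln(0.48)
  = −0.75 × (-0.733969) = 0.550477 substitutions/site.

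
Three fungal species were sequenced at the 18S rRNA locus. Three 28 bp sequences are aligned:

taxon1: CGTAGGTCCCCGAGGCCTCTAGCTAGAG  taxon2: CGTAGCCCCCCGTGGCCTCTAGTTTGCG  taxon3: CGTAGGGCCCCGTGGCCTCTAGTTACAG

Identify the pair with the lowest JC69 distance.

taxon1–taxon2: 6/28 differ, p = 0.214, d = 0.252.
taxon1–taxon3: 4/28 differ, p = 0.143, d = 0.158.
taxon2–taxon3: 5/28 differ, p = 0.179, d = 0.204.
The smallest distance is between taxon1 and taxon3.

taxon1 and taxon3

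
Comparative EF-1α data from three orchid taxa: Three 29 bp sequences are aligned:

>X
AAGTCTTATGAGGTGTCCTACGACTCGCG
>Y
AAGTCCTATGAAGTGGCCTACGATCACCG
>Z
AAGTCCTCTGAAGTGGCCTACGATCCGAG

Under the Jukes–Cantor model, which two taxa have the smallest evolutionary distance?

X–Y: 7/29 differ, p = 0.241, d = 0.291.
X–Z: 7/29 differ, p = 0.241, d = 0.291.
Y–Z: 4/29 differ, p = 0.138, d = 0.152.
The smallest distance is between Y and Z.

Y and Z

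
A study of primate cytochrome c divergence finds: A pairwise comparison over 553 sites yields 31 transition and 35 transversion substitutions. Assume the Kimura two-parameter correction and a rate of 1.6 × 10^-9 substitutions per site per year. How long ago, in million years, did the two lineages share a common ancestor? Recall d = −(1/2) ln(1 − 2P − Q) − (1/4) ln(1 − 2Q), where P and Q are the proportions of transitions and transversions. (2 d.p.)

P = 31/553 ≈ 0.056058 and Q = 35/553 ≈ 0.063291.
Under the Kimura two-parameter model, d = −½ ln(1 − 2P − Q) − ¼ ln(1 − 2Q).
1 − 2P − Q = 0.824593, giving −½ ln(0.824593) = 0.096433.
1 − 2Q = 0.873418, giving −¼ ln(0.873418) = 0.033835.
d = 0.096433 + 0.033835 = 0.130268.
Under a molecular clock d = 2μt, so t = d/(2μ) = 0.130268 / (2 × 1.6 × 10^-9) = 40.71 million years.

40.71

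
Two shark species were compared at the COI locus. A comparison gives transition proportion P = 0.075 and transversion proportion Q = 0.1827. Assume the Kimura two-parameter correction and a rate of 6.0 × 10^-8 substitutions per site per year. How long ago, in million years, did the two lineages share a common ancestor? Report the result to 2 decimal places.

2.63

Under the Kimura two-parameter model, d = −½ ln(1 − 2P − Q) − ¼ ln(1 − 2Q).
1 − 2P − Q = 0.6673, giving −½ ln(0.6673) = 0.202258.
1 − 2Q = 0.6346, giving −¼ ln(0.6346) = 0.113690.
d = 0.202258 + 0.113690 = 0.315948.
Under a molecular clock d = 2μt, so t = d/(2μ) = 0.315948 / (2 × 6.0 × 10^-8) = 2.63 million years.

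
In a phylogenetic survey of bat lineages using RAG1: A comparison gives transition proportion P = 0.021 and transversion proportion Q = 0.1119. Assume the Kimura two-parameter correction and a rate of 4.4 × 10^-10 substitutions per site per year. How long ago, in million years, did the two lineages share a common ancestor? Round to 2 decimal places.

Under the Kimura two-parameter model, d = −½ ln(1 − 2P − Q) − ¼ ln(1 − 2Q).
1 − 2P − Q = 0.8461, giving −½ ln(0.8461) = 0.083559.
1 − 2Q = 0.7762, giving −¼ ln(0.7762) = 0.063336.
d = 0.083559 + 0.063336 = 0.146895.
Under a molecular clock d = 2μt, so t = d/(2μ) = 0.146895 / (2 × 4.4 × 10^-10) = 166.93 million years.

166.93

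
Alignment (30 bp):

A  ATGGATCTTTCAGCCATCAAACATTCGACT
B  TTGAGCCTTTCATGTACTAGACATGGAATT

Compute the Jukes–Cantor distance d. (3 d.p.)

The sequences differ at 14 of 30 sites, so p = 14/30 ≈ 0.466667.
d = −(3/4) ln(1 − 4p/3) = −0.75 ln(1 − 0.622223) = −0.75 ln(0.377777)
  = −0.75 × (-0.973451) = 0.730088 substitutions/site.

0.730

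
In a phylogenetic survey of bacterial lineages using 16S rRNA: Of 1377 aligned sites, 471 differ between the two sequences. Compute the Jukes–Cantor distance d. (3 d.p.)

p = 471/1377 ≈ 0.342048.
d = −(3/4) ln(1 − 4p/3) = −0.75 ln(1 − 0.456064) = −0.75 ln(0.543936)
  = −0.75 × (-0.608924) = 0.456693 substitutions/site.

0.457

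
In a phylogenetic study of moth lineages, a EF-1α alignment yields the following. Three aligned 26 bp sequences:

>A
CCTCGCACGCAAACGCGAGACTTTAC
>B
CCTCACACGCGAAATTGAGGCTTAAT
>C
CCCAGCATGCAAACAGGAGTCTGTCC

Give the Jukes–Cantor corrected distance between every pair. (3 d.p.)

A–B: 8/26 sites differ → p ≈ 0.307692, d = −0.75 ln(1 − 0.410256) = 0.396050 ≈ 0.396.
A–C: 8/26 sites differ → p ≈ 0.307692, d = −0.75 ln(1 − 0.410256) = 0.396050 ≈ 0.396.
B–C: 13/26 sites differ → p = 0.5, d = −0.75 ln(1 − 0.666667) = 0.823960 ≈ 0.824.

d(A,B) = 0.396, d(A,C) = 0.396, d(B,C) = 0.824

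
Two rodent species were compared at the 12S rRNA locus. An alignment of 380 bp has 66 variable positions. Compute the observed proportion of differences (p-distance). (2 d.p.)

0.17

p = 66/380 = 0.173684… ≈ 0.17 (to 2 d.p.).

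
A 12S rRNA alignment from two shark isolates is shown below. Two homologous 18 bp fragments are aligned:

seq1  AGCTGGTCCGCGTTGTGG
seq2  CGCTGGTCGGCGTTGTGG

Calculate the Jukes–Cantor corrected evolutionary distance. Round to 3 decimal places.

The sequences differ at 2 of 18 sites (1, 9), so p = 2/18 ≈ 0.111111.
d = −(3/4) ln(1 − 4p/3) = −0.75 ln(1 − 0.148148) = −0.75 ln(0.851852)
  = −0.75 × (-0.160342) = 0.120257 substitutions/site.

0.120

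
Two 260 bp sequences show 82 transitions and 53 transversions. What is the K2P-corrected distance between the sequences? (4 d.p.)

P = 82/260 ≈ 0.315385 and Q = 53/260 ≈ 0.203846.
Under the Kimura two-parameter model, d = −½ ln(1 − 2P − Q) − ¼ ln(1 − 2Q).
1 − 2P − Q = 0.165384, giving −½ ln(0.165384) = 0.899743.
1 − 2Q = 0.592308, giving −¼ ln(0.592308) = 0.130932.
d = 0.899743 + 0.130932 = 1.030675.

1.0307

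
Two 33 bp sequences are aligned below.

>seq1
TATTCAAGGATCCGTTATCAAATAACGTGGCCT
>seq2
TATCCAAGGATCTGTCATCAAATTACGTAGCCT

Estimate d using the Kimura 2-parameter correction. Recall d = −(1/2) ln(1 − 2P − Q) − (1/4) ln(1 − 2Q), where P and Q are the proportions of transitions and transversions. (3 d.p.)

0.175

Of 33 sites, 4 differences are transitions and 1 are transversions, so P = 4/33 ≈ 0.121212 and Q = 1/33 ≈ 0.030303.
Under the Kimura two-parameter model, d = −½ ln(1 − 2P − Q) − ¼ ln(1 − 2Q).
1 − 2P − Q = 0.727273, giving −½ ln(0.727273) = 0.159227.
1 − 2Q = 0.939394, giving −¼ ln(0.939394) = 0.015630.
d = 0.159227 + 0.015630 = 0.174857.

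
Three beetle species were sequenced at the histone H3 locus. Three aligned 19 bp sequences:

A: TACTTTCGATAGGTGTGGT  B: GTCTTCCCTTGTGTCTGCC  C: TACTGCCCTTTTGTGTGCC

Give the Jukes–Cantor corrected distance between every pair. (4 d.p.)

d(A,B) = 0.9074, d(A,C) = 0.6181, d(B,C) = 0.3241

A–B: 10/19 sites differ → p ≈ 0.526316, d = −0.75 ln(1 − 0.701755) = 0.907380 ≈ 0.9074.
A–C: 8/19 sites differ → p ≈ 0.421053, d = −0.75 ln(1 − 0.561404) = 0.618132 ≈ 0.6181.
B–C: 5/19 sites differ → p ≈ 0.263158, d = −0.75 ln(1 − 0.350877) = 0.324100 ≈ 0.3241.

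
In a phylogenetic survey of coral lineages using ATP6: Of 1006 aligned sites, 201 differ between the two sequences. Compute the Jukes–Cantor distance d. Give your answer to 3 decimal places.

p = 201/1006 ≈ 0.199801.
d = −(3/4) ln(1 − 4p/3) = −0.75 ln(1 − 0.266401) = −0.75 ln(0.733599)
  = −0.75 × (-0.309793) = 0.232345 substitutions/site.

0.232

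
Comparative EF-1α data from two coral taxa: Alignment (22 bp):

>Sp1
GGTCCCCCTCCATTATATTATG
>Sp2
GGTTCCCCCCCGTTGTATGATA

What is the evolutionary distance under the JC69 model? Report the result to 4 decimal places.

0.3390

The sequences differ at 6 of 22 sites (4, 9, 12, 15, 19, 22), so p = 6/22 ≈ 0.272727.
d = −(3/4) ln(1 − 4p/3) = −0.75 ln(1 − 0.363636) = −0.75 ln(0.636364)
  = −0.75 × (-0.451985) = 0.338989 substitutions/site.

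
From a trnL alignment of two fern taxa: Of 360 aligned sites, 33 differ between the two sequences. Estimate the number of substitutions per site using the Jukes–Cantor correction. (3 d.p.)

p = 33/360 ≈ 0.091667.
d = −(3/4) ln(1 − 4p/3) = −0.75 ln(1 − 0.122223) = −0.75 ln(0.877777)
  = −0.75 × (-0.130363) = 0.097772 substitutions/site.

0.098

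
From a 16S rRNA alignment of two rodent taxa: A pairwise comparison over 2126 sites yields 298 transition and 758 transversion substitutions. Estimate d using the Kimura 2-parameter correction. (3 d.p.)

0.819

P = 298/2126 ≈ 0.140169 and Q = 758/2126 ≈ 0.356538.
Under the Kimura two-parameter model, d = −½ ln(1 − 2P − Q) − ¼ ln(1 − 2Q).
1 − 2P − Q = 0.363124, giving −½ ln(0.363124) = 0.506505.
1 − 2Q = 0.286924, giving −¼ ln(0.286924) = 0.312134.
d = 0.506505 + 0.312134 = 0.818639.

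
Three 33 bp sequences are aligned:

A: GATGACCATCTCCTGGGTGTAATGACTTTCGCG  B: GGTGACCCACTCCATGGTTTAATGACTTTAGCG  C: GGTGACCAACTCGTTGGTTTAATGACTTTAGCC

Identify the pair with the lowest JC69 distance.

A–B: 7/33 differ, p = 0.212, d = 0.249.
A–C: 7/33 differ, p = 0.212, d = 0.249.
B–C: 4/33 differ, p = 0.121, d = 0.132.
The smallest distance is between B and C.

B and C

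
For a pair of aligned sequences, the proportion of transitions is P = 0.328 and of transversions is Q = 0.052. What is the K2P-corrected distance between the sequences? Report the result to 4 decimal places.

0.6430

Under the Kimura two-parameter model, d = −½ ln(1 − 2P − Q) − ¼ ln(1 − 2Q).
1 − 2P − Q = 0.292, giving −½ ln(0.292) = 0.615501.
1 − 2Q = 0.896, giving −¼ ln(0.896) = 0.027454.
d = 0.615501 + 0.027454 = 0.642955.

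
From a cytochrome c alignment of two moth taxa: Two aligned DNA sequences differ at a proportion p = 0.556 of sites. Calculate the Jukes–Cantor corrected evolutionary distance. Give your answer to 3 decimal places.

1.014

d = −(3/4) ln(1 − 4p/3) = −0.75 ln(1 − 0.741333) = −0.75 ln(0.258667)
  = −0.75 × (-1.352214) = 1.014161 substitutions/site.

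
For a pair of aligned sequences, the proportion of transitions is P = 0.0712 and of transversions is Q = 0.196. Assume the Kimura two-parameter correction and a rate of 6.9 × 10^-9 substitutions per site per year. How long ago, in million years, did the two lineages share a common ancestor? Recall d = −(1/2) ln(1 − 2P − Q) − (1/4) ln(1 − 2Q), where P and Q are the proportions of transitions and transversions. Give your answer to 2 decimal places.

Under the Kimura two-parameter model, d = −½ ln(1 − 2P − Q) − ¼ ln(1 − 2Q).
1 − 2P − Q = 0.6616, giving −½ ln(0.6616) = 0.206547.
1 − 2Q = 0.608, giving −¼ ln(0.608) = 0.124395.
d = 0.206547 + 0.124395 = 0.330942.
Under a molecular clock d = 2μt, so t = d/(2μ) = 0.330942 / (2 × 6.9 × 10^-9) = 23.98 million years.

23.98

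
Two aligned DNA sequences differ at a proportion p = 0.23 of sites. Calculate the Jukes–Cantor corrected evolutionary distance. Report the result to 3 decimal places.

0.275

d = −(3/4) ln(1 − 4p/3) = −0.75 ln(1 − 0.306667) = −0.75 ln(0.693333)
  = −0.75 × (-0.366245) = 0.274684 substitutions/site.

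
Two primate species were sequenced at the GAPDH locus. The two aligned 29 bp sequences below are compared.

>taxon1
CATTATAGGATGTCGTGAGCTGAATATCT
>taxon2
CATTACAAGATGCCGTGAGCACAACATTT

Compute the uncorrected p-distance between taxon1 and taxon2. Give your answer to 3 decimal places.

0.241

The sequences differ at 7 of 29 positions (sites 6, 8, 13, 21, 22, 25, 28).
p = 7/29 = 0.241379… ≈ 0.241 (to 3 d.p.).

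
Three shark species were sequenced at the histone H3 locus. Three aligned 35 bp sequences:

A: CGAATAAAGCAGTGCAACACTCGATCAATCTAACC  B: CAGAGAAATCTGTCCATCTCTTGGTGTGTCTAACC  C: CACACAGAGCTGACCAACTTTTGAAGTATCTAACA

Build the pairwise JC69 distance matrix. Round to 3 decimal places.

d(A,B) = 0.513, d(A,C) = 0.572, d(B,C) = 0.407

A–B: 13/35 sites differ → p ≈ 0.371429, d = −0.75 ln(1 − 0.495239) = 0.512753 ≈ 0.513.
A–C: 14/35 sites differ → p = 0.4, d = −0.75 ln(1 − 0.533333) = 0.571605 ≈ 0.572.
B–C: 11/35 sites differ → p ≈ 0.314286, d = −0.75 ln(1 − 0.419048) = 0.407315 ≈ 0.407.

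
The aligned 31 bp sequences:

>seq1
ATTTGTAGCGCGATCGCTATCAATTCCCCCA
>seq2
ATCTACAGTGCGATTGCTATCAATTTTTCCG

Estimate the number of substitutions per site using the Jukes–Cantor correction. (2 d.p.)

0.37

The sequences differ at 9 of 31 sites (3, 5, 6, 9, 15, 26, 27, 28, 31), so p = 9/31 ≈ 0.290323.
d = −(3/4) ln(1 − 4p/3) = −0.75 ln(1 − 0.387097) = −0.75 ln(0.612903)
  = −0.75 × (-0.489549) = 0.367162 substitutions/site.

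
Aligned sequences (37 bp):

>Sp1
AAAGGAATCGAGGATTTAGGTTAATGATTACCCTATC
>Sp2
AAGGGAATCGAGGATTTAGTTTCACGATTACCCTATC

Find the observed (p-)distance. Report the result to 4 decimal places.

The sequences differ at 4 of 37 positions (sites 3, 20, 23, 25).
p = 4/37 = 0.108108… ≈ 0.1081 (to 4 d.p.).

0.1081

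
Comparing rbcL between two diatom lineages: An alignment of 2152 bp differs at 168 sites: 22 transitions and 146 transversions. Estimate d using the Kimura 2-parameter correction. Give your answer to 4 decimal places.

P = 22/2152 ≈ 0.010223 and Q = 146/2152 ≈ 0.067844.
Under the Kimura two-parameter model, d = −½ ln(1 − 2P − Q) − ¼ ln(1 − 2Q).
1 − 2P − Q = 0.91171, giving −½ ln(0.91171) = 0.046217.
1 − 2Q = 0.864312, giving −¼ ln(0.864312) = 0.036455.
d = 0.046217 + 0.036455 = 0.082672.

0.0827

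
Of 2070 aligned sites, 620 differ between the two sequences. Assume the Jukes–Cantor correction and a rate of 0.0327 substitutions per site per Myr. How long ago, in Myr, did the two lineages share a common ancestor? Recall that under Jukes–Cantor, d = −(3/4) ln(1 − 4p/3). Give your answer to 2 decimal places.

5.85

p = 620/2070 ≈ 0.299517.
d = −(3/4) ln(1 − 4p/3) = −0.75 ln(1 − 0.399356) = −0.75 ln(0.600644)
  = −0.75 × (-0.509753) = 0.382315 substitutions/site.
Under a molecular clock d = 2μt, so t = d/(2μ) = 0.382315 / (2 × 0.0327) = 5.85 Myr.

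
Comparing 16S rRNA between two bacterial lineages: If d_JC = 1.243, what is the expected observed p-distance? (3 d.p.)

0.607

p = (3/4)(1 − e^(−4d/3)) = 0.75 × (1 − e^(-1.657333)) = 0.75 × (1 − 0.190647) = 0.607015.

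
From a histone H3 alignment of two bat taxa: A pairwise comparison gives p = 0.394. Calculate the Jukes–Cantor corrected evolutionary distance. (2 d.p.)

0.56

d = −(3/4) ln(1 − 4p/3) = −0.75 ln(1 − 0.525333) = −0.75 ln(0.474667)
  = −0.75 × (-0.745142) = 0.558857 substitutions/site.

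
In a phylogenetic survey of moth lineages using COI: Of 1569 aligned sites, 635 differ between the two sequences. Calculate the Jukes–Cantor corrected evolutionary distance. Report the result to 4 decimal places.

0.5818

p = 635/1569 ≈ 0.404716.
d = −(3/4) ln(1 − 4p/3) = −0.75 ln(1 − 0.539621) = −0.75 ln(0.460379)
  = −0.75 × (-0.775705) = 0.581779 substitutions/site.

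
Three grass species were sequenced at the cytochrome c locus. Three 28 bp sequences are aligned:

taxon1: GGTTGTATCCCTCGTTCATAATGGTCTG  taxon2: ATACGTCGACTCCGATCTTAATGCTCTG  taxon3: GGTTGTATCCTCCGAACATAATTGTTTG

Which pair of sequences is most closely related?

taxon1–taxon2: 12/28 differ, p = 0.429, d = 0.635.
taxon1–taxon3: 6/28 differ, p = 0.214, d = 0.252.
taxon2–taxon3: 12/28 differ, p = 0.429, d = 0.635.
The smallest distance is between taxon1 and taxon3.

taxon1 and taxon3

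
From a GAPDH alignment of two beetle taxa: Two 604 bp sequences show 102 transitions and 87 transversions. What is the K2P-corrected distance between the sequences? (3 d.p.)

P = 102/604 ≈ 0.168874 and Q = 87/604 ≈ 0.14404.
Under the Kimura two-parameter model, d = −½ ln(1 − 2P − Q) − ¼ ln(1 − 2Q).
1 − 2P − Q = 0.518212, giving −½ ln(0.518212) = 0.328685.
1 − 2Q = 0.71192, giving −¼ ln(0.71192) = 0.084947.
d = 0.328685 + 0.084947 = 0.413632.

0.414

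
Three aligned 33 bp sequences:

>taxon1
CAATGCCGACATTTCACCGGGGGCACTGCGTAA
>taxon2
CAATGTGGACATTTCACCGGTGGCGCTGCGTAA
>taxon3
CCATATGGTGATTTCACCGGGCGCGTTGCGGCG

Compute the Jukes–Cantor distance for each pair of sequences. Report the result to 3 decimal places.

d(taxon1,taxon2) = 0.132, d(taxon1,taxon3) = 0.497, d(taxon2,taxon3) = 0.388

taxon1–taxon2: 4/33 sites differ → p ≈ 0.121212, d = −0.75 ln(1 − 0.161616) = 0.132209 ≈ 0.132.
taxon1–taxon3: 12/33 sites differ → p ≈ 0.363636, d = −0.75 ln(1 − 0.484848) = 0.497470 ≈ 0.497.
taxon2–taxon3: 10/33 sites differ → p ≈ 0.30303, d = −0.75 ln(1 − 0.40404) = 0.388186 ≈ 0.388.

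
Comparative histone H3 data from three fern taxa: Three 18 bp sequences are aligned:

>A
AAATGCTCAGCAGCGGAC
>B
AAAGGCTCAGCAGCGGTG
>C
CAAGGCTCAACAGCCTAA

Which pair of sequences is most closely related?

A and B

A–B: 3/18 differ, p = 0.167, d = 0.188.
A–C: 6/18 differ, p = 0.333, d = 0.441.
B–C: 6/18 differ, p = 0.333, d = 0.441.
The smallest distance is between A and B.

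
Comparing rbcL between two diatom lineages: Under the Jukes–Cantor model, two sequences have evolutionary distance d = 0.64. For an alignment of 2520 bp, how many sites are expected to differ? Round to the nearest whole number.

1085

Invert JC69: p = (3/4)(1 − e^(−4d/3)) = 0.75 × (1 − e^(-0.853333)) = 0.75 × (1 − 0.425993) = 0.430505.
Expected differing sites = pL ≈ 0.430505 × 2520 = 1084.8726 ≈ 1085.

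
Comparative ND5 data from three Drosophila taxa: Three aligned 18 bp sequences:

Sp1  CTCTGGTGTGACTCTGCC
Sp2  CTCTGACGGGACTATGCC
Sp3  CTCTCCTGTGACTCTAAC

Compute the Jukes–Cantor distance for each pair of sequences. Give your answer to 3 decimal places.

d(Sp1,Sp2) = 0.264, d(Sp1,Sp3) = 0.264, d(Sp2,Sp3) = 0.548

Sp1–Sp2: 4/18 sites differ → p ≈ 0.222222, d = −0.75 ln(1 − 0.296296) = 0.263548 ≈ 0.264.
Sp1–Sp3: 4/18 sites differ → p ≈ 0.222222, d = −0.75 ln(1 − 0.296296) = 0.263548 ≈ 0.264.
Sp2–Sp3: 7/18 sites differ → p ≈ 0.388889, d = −0.75 ln(1 − 0.518519) = 0.548166 ≈ 0.548.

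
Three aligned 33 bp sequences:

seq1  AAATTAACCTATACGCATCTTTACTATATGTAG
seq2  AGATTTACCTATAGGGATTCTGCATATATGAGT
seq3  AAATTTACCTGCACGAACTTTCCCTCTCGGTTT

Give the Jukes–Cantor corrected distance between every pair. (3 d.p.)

seq1–seq2: 12/33 sites differ → p ≈ 0.363636, d = −0.75 ln(1 − 0.484848) = 0.497470 ≈ 0.497.
seq1–seq3: 13/33 sites differ → p ≈ 0.393939, d = −0.75 ln(1 − 0.525252) = 0.558728 ≈ 0.559.
seq2–seq3: 14/33 sites differ → p ≈ 0.424242, d = −0.75 ln(1 − 0.565656) = 0.625439 ≈ 0.625.

d(seq1,seq2) = 0.497, d(seq1,seq3) = 0.559, d(seq2,seq3) = 0.625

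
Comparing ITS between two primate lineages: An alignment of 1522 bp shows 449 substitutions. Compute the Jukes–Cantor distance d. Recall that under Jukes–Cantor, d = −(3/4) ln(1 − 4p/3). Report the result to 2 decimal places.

0.37

p = 449/1522 ≈ 0.295007.
d = −(3/4) ln(1 − 4p/3) = −0.75 ln(1 − 0.393343) = −0.75 ln(0.606657)
  = −0.75 × (-0.499792) = 0.374844 substitutions/site.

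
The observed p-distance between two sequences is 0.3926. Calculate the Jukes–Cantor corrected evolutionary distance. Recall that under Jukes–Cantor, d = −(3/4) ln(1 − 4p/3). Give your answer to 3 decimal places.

0.556

d = −(3/4) ln(1 − 4p/3) = −0.75 ln(1 − 0.523467) = −0.75 ln(0.476533)
  = −0.75 × (-0.741218) = 0.555914 substitutions/site.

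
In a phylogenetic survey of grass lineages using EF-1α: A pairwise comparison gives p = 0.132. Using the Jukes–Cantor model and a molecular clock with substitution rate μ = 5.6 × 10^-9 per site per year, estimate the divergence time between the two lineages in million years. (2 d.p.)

12.96

d = −(3/4) ln(1 − 4p/3) = −0.75 ln(1 − 0.176) = −0.75 ln(0.824)
  = −0.75 × (-0.193585) = 0.145189 substitutions/site.
Under a molecular clock d = 2μt, so t = d/(2μ) = 0.145189 / (2 × 5.6 × 10^-9) = 12.96 million years.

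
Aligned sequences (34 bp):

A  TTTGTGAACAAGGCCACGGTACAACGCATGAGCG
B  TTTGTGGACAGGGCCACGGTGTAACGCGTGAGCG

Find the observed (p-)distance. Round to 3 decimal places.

The sequences differ at 5 of 34 positions (sites 7, 11, 21, 22, 28).
p = 5/34 = 0.147058… ≈ 0.147 (to 3 d.p.).

0.147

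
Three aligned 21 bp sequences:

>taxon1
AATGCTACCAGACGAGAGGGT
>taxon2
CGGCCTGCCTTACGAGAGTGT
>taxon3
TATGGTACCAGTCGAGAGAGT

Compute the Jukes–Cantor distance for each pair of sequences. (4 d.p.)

d(taxon1,taxon2) = 0.5319, d(taxon1,taxon3) = 0.2197, d(taxon2,taxon3) = 0.7557

taxon1–taxon2: 8/21 sites differ → p ≈ 0.380952, d = −0.75 ln(1 − 0.507936) = 0.531860 ≈ 0.5319.
taxon1–taxon3: 4/21 sites differ → p ≈ 0.190476, d = −0.75 ln(1 − 0.253968) = 0.219740 ≈ 0.2197.
taxon2–taxon3: 10/21 sites differ → p ≈ 0.47619, d = −0.75 ln(1 − 0.63492) = 0.755729 ≈ 0.7557.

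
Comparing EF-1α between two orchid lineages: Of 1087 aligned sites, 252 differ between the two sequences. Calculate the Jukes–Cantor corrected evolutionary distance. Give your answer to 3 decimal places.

0.277

p = 252/1087 ≈ 0.231831.
d = −(3/4) ln(1 − 4p/3) = −0.75 ln(1 − 0.309108) = −0.75 ln(0.690892)
  = −0.75 × (-0.369772) = 0.277329 substitutions/site.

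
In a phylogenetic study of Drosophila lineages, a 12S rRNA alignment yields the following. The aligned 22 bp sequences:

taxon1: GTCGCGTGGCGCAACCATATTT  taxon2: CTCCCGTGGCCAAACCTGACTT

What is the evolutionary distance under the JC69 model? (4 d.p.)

0.4141

The sequences differ at 7 of 22 sites (1, 4, 11, 12, 17, 18, 20), so p = 7/22 ≈ 0.318182.
d = −(3/4) ln(1 − 4p/3) = −0.75 ln(1 − 0.424243) = −0.75 ln(0.575757)
  = −0.75 × (-0.552070) = 0.414053 substitutions/site.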